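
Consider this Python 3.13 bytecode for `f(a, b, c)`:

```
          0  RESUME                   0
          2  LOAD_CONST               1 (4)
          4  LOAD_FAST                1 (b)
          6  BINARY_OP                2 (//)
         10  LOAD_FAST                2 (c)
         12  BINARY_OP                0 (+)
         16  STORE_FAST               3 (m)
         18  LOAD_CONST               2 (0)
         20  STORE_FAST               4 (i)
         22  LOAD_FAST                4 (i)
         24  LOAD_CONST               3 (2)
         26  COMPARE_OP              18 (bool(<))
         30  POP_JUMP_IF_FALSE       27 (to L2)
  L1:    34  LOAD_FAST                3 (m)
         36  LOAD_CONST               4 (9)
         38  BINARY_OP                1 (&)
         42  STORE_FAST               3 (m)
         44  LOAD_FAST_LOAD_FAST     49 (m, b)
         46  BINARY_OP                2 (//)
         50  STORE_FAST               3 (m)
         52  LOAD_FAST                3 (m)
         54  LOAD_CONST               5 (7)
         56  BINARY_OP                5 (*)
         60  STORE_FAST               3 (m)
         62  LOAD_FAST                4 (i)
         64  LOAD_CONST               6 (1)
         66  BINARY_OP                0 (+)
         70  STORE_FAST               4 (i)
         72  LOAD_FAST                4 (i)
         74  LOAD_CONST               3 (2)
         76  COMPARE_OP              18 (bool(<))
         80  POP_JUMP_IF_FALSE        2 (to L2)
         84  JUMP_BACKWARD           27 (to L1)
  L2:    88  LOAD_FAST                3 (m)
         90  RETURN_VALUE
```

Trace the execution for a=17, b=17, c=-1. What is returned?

LOAD_CONST → push 4. Stack: [4]
LOAD_FAST b → push 17. Stack: [4, 17]
BINARY_OP // → 4 // 17 = 0. Stack: [0]
LOAD_FAST c → push -1. Stack: [0, -1]
BINARY_OP + → 0 + -1 = -1. Stack: [-1]
STORE_FAST m → m=-1. Stack: []
LOAD_CONST → push 0. Stack: [0]
STORE_FAST i → i=0. Stack: []
LOAD_FAST i → push 0. Stack: [0]
LOAD_CONST → push 2. Stack: [0, 2]
COMPARE_OP bool(<) → 0 vs 2 = True. Stack: [True]
POP_JUMP_IF_FALSE → pop True; no jump. Stack: []
LOAD_FAST m → push -1. Stack: [-1]
LOAD_CONST → push 9. Stack: [-1, 9]
BINARY_OP & → -1 & 9 = 9. Stack: [9]
STORE_FAST m → m=9. Stack: []
LOAD_FAST_LOAD_FAST m,b → push 9,17. Stack: [9, 17]
BINARY_OP // → 9 // 17 = 0. Stack: [0]
STORE_FAST m → m=0. Stack: []
LOAD_FAST m → push 0. Stack: [0]
LOAD_CONST → push 7. Stack: [0, 7]
BINARY_OP * → 0 * 7 = 0. Stack: [0]
STORE_FAST m → m=0. Stack: []
LOAD_FAST i → push 0. Stack: [0]
LOAD_CONST → push 1. Stack: [0, 1]
BINARY_OP + → 0 + 1 = 1. Stack: [1]
STORE_FAST i → i=1. Stack: []
LOAD_FAST i → push 1. Stack: [1]
LOAD_CONST → push 2. Stack: [1, 2]
COMPARE_OP bool(<) → 1 vs 2 = True. Stack: [True]
POP_JUMP_IF_FALSE → pop True; no jump. Stack: []
LOAD_FAST m → push 0. Stack: [0]
LOAD_CONST → push 9. Stack: [0, 9]
BINARY_OP & → 0 & 9 = 0. Stack: [0]
STORE_FAST m → m=0. Stack: []
LOAD_FAST_LOAD_FAST m,b → push 0,17. Stack: [0, 17]
BINARY_OP // → 0 // 17 = 0. Stack: [0]
STORE_FAST m → m=0. Stack: []
LOAD_FAST m → push 0. Stack: [0]
LOAD_CONST → push 7. Stack: [0, 7]
BINARY_OP * → 0 * 7 = 0. Stack: [0]
STORE_FAST m → m=0. Stack: []
LOAD_FAST i → push 1. Stack: [1]
LOAD_CONST → push 1. Stack: [1, 1]
BINARY_OP + → 1 + 1 = 2. Stack: [2]
STORE_FAST i → i=2. Stack: []
LOAD_FAST i → push 2. Stack: [2]
LOAD_CONST → push 2. Stack: [2, 2]
COMPARE_OP bool(<) → 2 vs 2 = False. Stack: [False]
POP_JUMP_IF_FALSE → pop False; jump. Stack: []
LOAD_FAST m → push 0. Stack: [0]
RETURN_VALUE → return 0.

0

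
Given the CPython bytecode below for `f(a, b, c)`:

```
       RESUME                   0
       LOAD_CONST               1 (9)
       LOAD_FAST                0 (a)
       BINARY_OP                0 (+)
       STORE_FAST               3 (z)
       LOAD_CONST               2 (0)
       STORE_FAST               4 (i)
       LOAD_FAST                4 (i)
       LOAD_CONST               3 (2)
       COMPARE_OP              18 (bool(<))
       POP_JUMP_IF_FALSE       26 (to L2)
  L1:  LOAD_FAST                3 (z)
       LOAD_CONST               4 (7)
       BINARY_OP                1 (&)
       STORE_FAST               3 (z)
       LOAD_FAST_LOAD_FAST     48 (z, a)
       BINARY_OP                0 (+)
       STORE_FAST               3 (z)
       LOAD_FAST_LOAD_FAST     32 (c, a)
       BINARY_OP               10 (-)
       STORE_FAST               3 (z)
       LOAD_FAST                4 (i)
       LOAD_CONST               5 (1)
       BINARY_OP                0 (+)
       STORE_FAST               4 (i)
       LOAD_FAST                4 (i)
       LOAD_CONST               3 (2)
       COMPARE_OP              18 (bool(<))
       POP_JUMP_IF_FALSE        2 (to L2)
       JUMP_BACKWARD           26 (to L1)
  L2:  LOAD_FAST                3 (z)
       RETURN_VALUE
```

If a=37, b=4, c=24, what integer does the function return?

-13

LOAD_CONST → push 9. Stack: [9]
LOAD_FAST a → push 37. Stack: [9, 37]
BINARY_OP + → 9 + 37 = 46. Stack: [46]
STORE_FAST z → z=46. Stack: []
LOAD_CONST → push 0. Stack: [0]
STORE_FAST i → i=0. Stack: []
LOAD_FAST i → push 0. Stack: [0]
LOAD_CONST → push 2. Stack: [0, 2]
COMPARE_OP bool(<) → 0 vs 2 = True. Stack: [True]
POP_JUMP_IF_FALSE → pop True; no jump. Stack: []
LOAD_FAST z → push 46. Stack: [46]
LOAD_CONST → push 7. Stack: [46, 7]
BINARY_OP & → 46 & 7 = 6. Stack: [6]
STORE_FAST z → z=6. Stack: []
LOAD_FAST_LOAD_FAST z,a → push 6,37. Stack: [6, 37]
BINARY_OP + → 6 + 37 = 43. Stack: [43]
STORE_FAST z → z=43. Stack: []
LOAD_FAST_LOAD_FAST c,a → push 24,37. Stack: [24, 37]
BINARY_OP - → 24 - 37 = -13. Stack: [-13]
STORE_FAST z → z=-13. Stack: []
LOAD_FAST i → push 0. Stack: [0]
LOAD_CONST → push 1. Stack: [0, 1]
BINARY_OP + → 0 + 1 = 1. Stack: [1]
STORE_FAST i → i=1. Stack: []
LOAD_FAST i → push 1. Stack: [1]
LOAD_CONST → push 2. Stack: [1, 2]
COMPARE_OP bool(<) → 1 vs 2 = True. Stack: [True]
POP_JUMP_IF_FALSE → pop True; no jump. Stack: []
LOAD_FAST z → push -13. Stack: [-13]
LOAD_CONST → push 7. Stack: [-13, 7]
BINARY_OP & → -13 & 7 = 3. Stack: [3]
STORE_FAST z → z=3. Stack: []
LOAD_FAST_LOAD_FAST z,a → push 3,37. Stack: [3, 37]
BINARY_OP + → 3 + 37 = 40. Stack: [40]
STORE_FAST z → z=40. Stack: []
LOAD_FAST_LOAD_FAST c,a → push 24,37. Stack: [24, 37]
BINARY_OP - → 24 - 37 = -13. Stack: [-13]
STORE_FAST z → z=-13. Stack: []
LOAD_FAST i → push 1. Stack: [1]
LOAD_CONST → push 1. Stack: [1, 1]
BINARY_OP + → 1 + 1 = 2. Stack: [2]
STORE_FAST i → i=2. Stack: []
LOAD_FAST i → push 2. Stack: [2]
LOAD_CONST → push 2. Stack: [2, 2]
COMPARE_OP bool(<) → 2 vs 2 = False. Stack: [False]
POP_JUMP_IF_FALSE → pop False; jump. Stack: []
LOAD_FAST z → push -13. Stack: [-13]
RETURN_VALUE → return -13.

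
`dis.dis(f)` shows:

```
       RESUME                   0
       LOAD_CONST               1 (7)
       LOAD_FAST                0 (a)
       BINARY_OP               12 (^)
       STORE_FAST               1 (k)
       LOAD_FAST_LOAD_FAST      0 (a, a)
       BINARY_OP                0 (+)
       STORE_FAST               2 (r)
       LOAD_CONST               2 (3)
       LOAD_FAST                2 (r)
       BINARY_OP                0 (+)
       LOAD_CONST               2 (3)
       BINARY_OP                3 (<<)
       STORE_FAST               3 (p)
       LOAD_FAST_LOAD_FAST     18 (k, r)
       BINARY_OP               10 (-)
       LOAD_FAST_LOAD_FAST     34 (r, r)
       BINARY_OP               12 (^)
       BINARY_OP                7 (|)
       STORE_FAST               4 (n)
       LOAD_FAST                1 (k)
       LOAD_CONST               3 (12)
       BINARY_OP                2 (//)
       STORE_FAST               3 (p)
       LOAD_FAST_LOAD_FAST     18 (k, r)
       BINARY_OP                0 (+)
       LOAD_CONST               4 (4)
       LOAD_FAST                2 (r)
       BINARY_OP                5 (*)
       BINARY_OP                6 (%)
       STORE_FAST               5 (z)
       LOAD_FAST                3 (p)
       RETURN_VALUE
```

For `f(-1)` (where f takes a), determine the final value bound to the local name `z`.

LOAD_CONST → push 7. Stack: [7]
LOAD_FAST a → push -1. Stack: [7, -1]
BINARY_OP ^ → 7 ^ -1 = -8. Stack: [-8]
STORE_FAST k → k=-8. Stack: []
LOAD_FAST_LOAD_FAST a,a → push -1,-1. Stack: [-1, -1]
BINARY_OP + → -1 + -1 = -2. Stack: [-2]
STORE_FAST r → r=-2. Stack: []
LOAD_CONST → push 3. Stack: [3]
LOAD_FAST r → push -2. Stack: [3, -2]
BINARY_OP + → 3 + -2 = 1. Stack: [1]
LOAD_CONST → push 3. Stack: [1, 3]
BINARY_OP << → 1 << 3 = 8. Stack: [8]
STORE_FAST p → p=8. Stack: []
LOAD_FAST_LOAD_FAST k,r → push -8,-2. Stack: [-8, -2]
BINARY_OP - → -8 - -2 = -6. Stack: [-6]
LOAD_FAST_LOAD_FAST r,r → push -2,-2. Stack: [-6, -2, -2]
BINARY_OP ^ → -2 ^ -2 = 0. Stack: [-6, 0]
BINARY_OP | → -6 | 0 = -6. Stack: [-6]
STORE_FAST n → n=-6. Stack: []
LOAD_FAST k → push -8. Stack: [-8]
LOAD_CONST → push 12. Stack: [-8, 12]
BINARY_OP // → -8 // 12 = -1. Stack: [-1]
STORE_FAST p → p=-1. Stack: []
LOAD_FAST_LOAD_FAST k,r → push -8,-2. Stack: [-8, -2]
BINARY_OP + → -8 + -2 = -10. Stack: [-10]
LOAD_CONST → push 4. Stack: [-10, 4]
LOAD_FAST r → push -2. Stack: [-10, 4, -2]
BINARY_OP * → 4 * -2 = -8. Stack: [-10, -8]
BINARY_OP % → -10 % -8 = -2. Stack: [-2]
STORE_FAST z → z=-2. Stack: []
LOAD_FAST p → push -1. Stack: [-1]
RETURN_VALUE → return -1.

-2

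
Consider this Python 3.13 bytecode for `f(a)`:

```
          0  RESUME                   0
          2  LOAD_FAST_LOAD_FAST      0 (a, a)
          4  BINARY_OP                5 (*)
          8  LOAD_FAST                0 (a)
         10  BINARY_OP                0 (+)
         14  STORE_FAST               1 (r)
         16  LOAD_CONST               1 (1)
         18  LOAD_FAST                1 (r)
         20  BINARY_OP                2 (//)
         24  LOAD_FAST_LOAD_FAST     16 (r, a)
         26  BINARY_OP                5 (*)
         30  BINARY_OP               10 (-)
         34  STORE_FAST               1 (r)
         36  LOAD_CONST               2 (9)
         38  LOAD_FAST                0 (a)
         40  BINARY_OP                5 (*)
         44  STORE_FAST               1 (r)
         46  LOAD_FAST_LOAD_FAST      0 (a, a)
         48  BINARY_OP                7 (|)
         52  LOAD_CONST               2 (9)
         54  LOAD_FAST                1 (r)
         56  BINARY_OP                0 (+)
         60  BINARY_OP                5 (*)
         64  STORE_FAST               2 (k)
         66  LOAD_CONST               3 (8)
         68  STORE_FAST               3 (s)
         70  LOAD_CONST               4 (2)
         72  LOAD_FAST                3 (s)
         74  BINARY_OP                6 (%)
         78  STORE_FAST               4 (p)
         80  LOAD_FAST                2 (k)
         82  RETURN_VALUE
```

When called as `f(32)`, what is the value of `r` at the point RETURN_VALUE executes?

LOAD_FAST_LOAD_FAST a,a → push 32,32. Stack: [32, 32]
BINARY_OP * → 32 * 32 = 1024. Stack: [1024]
LOAD_FAST a → push 32. Stack: [1024, 32]
BINARY_OP + → 1024 + 32 = 1056. Stack: [1056]
STORE_FAST r → r=1056. Stack: []
LOAD_CONST → push 1. Stack: [1]
LOAD_FAST r → push 1056. Stack: [1, 1056]
BINARY_OP // → 1 // 1056 = 0. Stack: [0]
LOAD_FAST_LOAD_FAST r,a → push 1056,32. Stack: [0, 1056, 32]
BINARY_OP * → 1056 * 32 = 33792. Stack: [0, 33792]
BINARY_OP - → 0 - 33792 = -33792. Stack: [-33792]
STORE_FAST r → r=-33792. Stack: []
LOAD_CONST → push 9. Stack: [9]
LOAD_FAST a → push 32. Stack: [9, 32]
BINARY_OP * → 9 * 32 = 288. Stack: [288]
STORE_FAST r → r=288. Stack: []
LOAD_FAST_LOAD_FAST a,a → push 32,32. Stack: [32, 32]
BINARY_OP | → 32 | 32 = 32. Stack: [32]
LOAD_CONST → push 9. Stack: [32, 9]
LOAD_FAST r → push 288. Stack: [32, 9, 288]
BINARY_OP + → 9 + 288 = 297. Stack: [32, 297]
BINARY_OP * → 32 * 297 = 9504. Stack: [9504]
STORE_FAST k → k=9504. Stack: []
LOAD_CONST → push 8. Stack: [8]
STORE_FAST s → s=8. Stack: []
LOAD_CONST → push 2. Stack: [2]
LOAD_FAST s → push 8. Stack: [2, 8]
BINARY_OP % → 2 % 8 = 2. Stack: [2]
STORE_FAST p → p=2. Stack: []
LOAD_FAST k → push 9504. Stack: [9504]
RETURN_VALUE → return 9504.

288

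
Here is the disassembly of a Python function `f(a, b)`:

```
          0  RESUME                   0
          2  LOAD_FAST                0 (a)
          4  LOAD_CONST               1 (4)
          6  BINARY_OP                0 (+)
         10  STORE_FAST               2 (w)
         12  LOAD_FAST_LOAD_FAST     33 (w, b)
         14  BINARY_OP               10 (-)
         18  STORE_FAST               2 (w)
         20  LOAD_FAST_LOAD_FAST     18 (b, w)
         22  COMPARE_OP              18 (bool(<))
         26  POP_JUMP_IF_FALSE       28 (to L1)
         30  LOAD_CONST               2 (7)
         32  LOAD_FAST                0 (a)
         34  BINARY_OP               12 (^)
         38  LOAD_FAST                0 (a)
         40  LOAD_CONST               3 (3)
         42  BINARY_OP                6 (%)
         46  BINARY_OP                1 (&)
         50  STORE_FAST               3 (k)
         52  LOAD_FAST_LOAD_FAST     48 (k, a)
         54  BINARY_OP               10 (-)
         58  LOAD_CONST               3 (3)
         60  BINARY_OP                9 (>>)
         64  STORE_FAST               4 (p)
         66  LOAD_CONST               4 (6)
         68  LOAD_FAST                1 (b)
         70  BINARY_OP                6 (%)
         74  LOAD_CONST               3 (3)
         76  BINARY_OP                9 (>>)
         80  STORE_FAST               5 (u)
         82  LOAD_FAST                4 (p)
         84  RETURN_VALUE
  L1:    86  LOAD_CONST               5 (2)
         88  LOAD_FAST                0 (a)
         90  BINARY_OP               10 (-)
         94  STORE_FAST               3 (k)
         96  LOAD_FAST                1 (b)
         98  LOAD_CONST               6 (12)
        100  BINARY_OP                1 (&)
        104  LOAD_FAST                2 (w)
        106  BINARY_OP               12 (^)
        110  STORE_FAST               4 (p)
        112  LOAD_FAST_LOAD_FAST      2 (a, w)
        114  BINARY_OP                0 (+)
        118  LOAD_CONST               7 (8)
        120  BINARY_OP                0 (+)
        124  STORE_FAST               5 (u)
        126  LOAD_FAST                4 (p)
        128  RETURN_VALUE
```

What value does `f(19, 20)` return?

7

LOAD_FAST a → push 19. Stack: [19]
LOAD_CONST → push 4. Stack: [19, 4]
BINARY_OP + → 19 + 4 = 23. Stack: [23]
STORE_FAST w → w=23. Stack: []
LOAD_FAST_LOAD_FAST w,b → push 23,20. Stack: [23, 20]
BINARY_OP - → 23 - 20 = 3. Stack: [3]
STORE_FAST w → w=3. Stack: []
LOAD_FAST_LOAD_FAST b,w → push 20,3. Stack: [20, 3]
COMPARE_OP bool(<) → 20 vs 3 = False. Stack: [False]
POP_JUMP_IF_FALSE → pop False; jump. Stack: []
LOAD_CONST → push 2. Stack: [2]
LOAD_FAST a → push 19. Stack: [2, 19]
BINARY_OP - → 2 - 19 = -17. Stack: [-17]
STORE_FAST k → k=-17. Stack: []
LOAD_FAST b → push 20. Stack: [20]
LOAD_CONST → push 12. Stack: [20, 12]
BINARY_OP & → 20 & 12 = 4. Stack: [4]
LOAD_FAST w → push 3. Stack: [4, 3]
BINARY_OP ^ → 4 ^ 3 = 7. Stack: [7]
STORE_FAST p → p=7. Stack: []
LOAD_FAST_LOAD_FAST a,w → push 19,3. Stack: [19, 3]
BINARY_OP + → 19 + 3 = 22. Stack: [22]
LOAD_CONST → push 8. Stack: [22, 8]
BINARY_OP + → 22 + 8 = 30. Stack: [30]
STORE_FAST u → u=30. Stack: []
LOAD_FAST p → push 7. Stack: [7]
RETURN_VALUE → return 7.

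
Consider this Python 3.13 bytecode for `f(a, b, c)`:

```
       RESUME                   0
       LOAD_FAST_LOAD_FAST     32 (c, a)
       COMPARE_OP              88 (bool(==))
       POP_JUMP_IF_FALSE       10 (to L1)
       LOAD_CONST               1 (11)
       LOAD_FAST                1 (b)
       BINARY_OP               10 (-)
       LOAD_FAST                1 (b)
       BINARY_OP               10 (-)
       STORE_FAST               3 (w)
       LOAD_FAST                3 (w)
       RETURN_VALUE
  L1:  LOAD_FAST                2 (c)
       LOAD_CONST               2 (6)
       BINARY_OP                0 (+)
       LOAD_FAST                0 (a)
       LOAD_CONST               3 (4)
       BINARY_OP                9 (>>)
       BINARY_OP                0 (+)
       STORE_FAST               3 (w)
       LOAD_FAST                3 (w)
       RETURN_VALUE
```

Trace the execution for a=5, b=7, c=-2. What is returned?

4

LOAD_FAST_LOAD_FAST c,a → push -2,5. Stack: [-2, 5]
COMPARE_OP bool(==) → -2 vs 5 = False. Stack: [False]
POP_JUMP_IF_FALSE → pop False; jump. Stack: []
LOAD_FAST c → push -2. Stack: [-2]
LOAD_CONST → push 6. Stack: [-2, 6]
BINARY_OP + → -2 + 6 = 4. Stack: [4]
LOAD_FAST a → push 5. Stack: [4, 5]
LOAD_CONST → push 4. Stack: [4, 5, 4]
BINARY_OP >> → 5 >> 4 = 0. Stack: [4, 0]
BINARY_OP + → 4 + 0 = 4. Stack: [4]
STORE_FAST w → w=4. Stack: []
LOAD_FAST w → push 4. Stack: [4]
RETURN_VALUE → return 4.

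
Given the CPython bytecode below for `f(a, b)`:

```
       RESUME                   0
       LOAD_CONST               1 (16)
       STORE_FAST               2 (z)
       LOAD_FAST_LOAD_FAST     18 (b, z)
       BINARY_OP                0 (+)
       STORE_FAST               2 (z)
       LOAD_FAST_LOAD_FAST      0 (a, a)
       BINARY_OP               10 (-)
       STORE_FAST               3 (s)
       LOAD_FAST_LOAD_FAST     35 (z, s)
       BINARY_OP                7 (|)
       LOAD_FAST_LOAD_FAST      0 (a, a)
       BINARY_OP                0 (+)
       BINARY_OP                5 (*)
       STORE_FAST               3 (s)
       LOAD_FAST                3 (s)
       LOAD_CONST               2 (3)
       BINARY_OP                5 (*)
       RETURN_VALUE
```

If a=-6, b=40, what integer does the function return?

LOAD_CONST → push 16. Stack: [16]
STORE_FAST z → z=16. Stack: []
LOAD_FAST_LOAD_FAST b,z → push 40,16. Stack: [40, 16]
BINARY_OP + → 40 + 16 = 56. Stack: [56]
STORE_FAST z → z=56. Stack: []
LOAD_FAST_LOAD_FAST a,a → push -6,-6. Stack: [-6, -6]
BINARY_OP - → -6 - -6 = 0. Stack: [0]
STORE_FAST s → s=0. Stack: []
LOAD_FAST_LOAD_FAST z,s → push 56,0. Stack: [56, 0]
BINARY_OP | → 56 | 0 = 56. Stack: [56]
LOAD_FAST_LOAD_FAST a,a → push -6,-6. Stack: [56, -6, -6]
BINARY_OP + → -6 + -6 = -12. Stack: [56, -12]
BINARY_OP * → 56 * -12 = -672. Stack: [-672]
STORE_FAST s → s=-672. Stack: []
LOAD_FAST s → push -672. Stack: [-672]
LOAD_CONST → push 3. Stack: [-672, 3]
BINARY_OP * → -672 * 3 = -2016. Stack: [-2016]
RETURN_VALUE → return -2016.

-2016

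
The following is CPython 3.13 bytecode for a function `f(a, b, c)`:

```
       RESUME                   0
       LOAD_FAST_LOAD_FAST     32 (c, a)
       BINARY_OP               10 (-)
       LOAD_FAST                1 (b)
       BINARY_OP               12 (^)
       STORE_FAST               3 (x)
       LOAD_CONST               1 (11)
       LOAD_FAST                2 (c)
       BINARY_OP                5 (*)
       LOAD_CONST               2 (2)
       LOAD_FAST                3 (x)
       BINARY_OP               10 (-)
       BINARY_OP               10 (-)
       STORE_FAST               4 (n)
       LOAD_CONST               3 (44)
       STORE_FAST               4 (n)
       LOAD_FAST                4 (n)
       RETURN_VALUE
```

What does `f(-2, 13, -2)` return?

44

LOAD_FAST_LOAD_FAST c,a → push -2,-2. Stack: [-2, -2]
BINARY_OP - → -2 - -2 = 0. Stack: [0]
LOAD_FAST b → push 13. Stack: [0, 13]
BINARY_OP ^ → 0 ^ 13 = 13. Stack: [13]
STORE_FAST x → x=13. Stack: []
LOAD_CONST → push 11. Stack: [11]
LOAD_FAST c → push -2. Stack: [11, -2]
BINARY_OP * → 11 * -2 = -22. Stack: [-22]
LOAD_CONST → push 2. Stack: [-22, 2]
LOAD_FAST x → push 13. Stack: [-22, 2, 13]
BINARY_OP - → 2 - 13 = -11. Stack: [-22, -11]
BINARY_OP - → -22 - -11 = -11. Stack: [-11]
STORE_FAST n → n=-11. Stack: []
LOAD_CONST → push 44. Stack: [44]
STORE_FAST n → n=44. Stack: []
LOAD_FAST n → push 44. Stack: [44]
RETURN_VALUE → return 44.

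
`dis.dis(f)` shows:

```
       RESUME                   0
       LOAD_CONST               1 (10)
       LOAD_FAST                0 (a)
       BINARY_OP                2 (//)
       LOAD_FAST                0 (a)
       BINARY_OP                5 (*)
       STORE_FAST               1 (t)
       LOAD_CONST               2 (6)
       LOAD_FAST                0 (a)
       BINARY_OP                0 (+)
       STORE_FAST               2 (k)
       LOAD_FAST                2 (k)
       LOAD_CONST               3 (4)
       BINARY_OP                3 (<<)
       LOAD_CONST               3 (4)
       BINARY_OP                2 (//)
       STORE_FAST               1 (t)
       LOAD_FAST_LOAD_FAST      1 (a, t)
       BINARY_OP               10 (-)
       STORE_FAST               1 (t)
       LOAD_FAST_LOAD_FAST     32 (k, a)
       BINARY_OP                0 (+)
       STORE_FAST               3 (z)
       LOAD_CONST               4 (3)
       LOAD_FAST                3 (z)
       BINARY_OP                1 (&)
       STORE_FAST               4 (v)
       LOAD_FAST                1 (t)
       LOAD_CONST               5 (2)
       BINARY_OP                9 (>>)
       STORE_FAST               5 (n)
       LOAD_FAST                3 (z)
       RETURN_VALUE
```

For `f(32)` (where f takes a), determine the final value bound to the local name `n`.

-30

LOAD_CONST → push 10. Stack: [10]
LOAD_FAST a → push 32. Stack: [10, 32]
BINARY_OP // → 10 // 32 = 0. Stack: [0]
LOAD_FAST a → push 32. Stack: [0, 32]
BINARY_OP * → 0 * 32 = 0. Stack: [0]
STORE_FAST t → t=0. Stack: []
LOAD_CONST → push 6. Stack: [6]
LOAD_FAST a → push 32. Stack: [6, 32]
BINARY_OP + → 6 + 32 = 38. Stack: [38]
STORE_FAST k → k=38. Stack: []
LOAD_FAST k → push 38. Stack: [38]
LOAD_CONST → push 4. Stack: [38, 4]
BINARY_OP << → 38 << 4 = 608. Stack: [608]
LOAD_CONST → push 4. Stack: [608, 4]
BINARY_OP // → 608 // 4 = 152. Stack: [152]
STORE_FAST t → t=152. Stack: []
LOAD_FAST_LOAD_FAST a,t → push 32,152. Stack: [32, 152]
BINARY_OP - → 32 - 152 = -120. Stack: [-120]
STORE_FAST t → t=-120. Stack: []
LOAD_FAST_LOAD_FAST k,a → push 38,32. Stack: [38, 32]
BINARY_OP + → 38 + 32 = 70. Stack: [70]
STORE_FAST z → z=70. Stack: []
LOAD_CONST → push 3. Stack: [3]
LOAD_FAST z → push 70. Stack: [3, 70]
BINARY_OP & → 3 & 70 = 2. Stack: [2]
STORE_FAST v → v=2. Stack: []
LOAD_FAST t → push -120. Stack: [-120]
LOAD_CONST → push 2. Stack: [-120, 2]
BINARY_OP >> → -120 >> 2 = -30. Stack: [-30]
STORE_FAST n → n=-30. Stack: []
LOAD_FAST z → push 70. Stack: [70]
RETURN_VALUE → return 70.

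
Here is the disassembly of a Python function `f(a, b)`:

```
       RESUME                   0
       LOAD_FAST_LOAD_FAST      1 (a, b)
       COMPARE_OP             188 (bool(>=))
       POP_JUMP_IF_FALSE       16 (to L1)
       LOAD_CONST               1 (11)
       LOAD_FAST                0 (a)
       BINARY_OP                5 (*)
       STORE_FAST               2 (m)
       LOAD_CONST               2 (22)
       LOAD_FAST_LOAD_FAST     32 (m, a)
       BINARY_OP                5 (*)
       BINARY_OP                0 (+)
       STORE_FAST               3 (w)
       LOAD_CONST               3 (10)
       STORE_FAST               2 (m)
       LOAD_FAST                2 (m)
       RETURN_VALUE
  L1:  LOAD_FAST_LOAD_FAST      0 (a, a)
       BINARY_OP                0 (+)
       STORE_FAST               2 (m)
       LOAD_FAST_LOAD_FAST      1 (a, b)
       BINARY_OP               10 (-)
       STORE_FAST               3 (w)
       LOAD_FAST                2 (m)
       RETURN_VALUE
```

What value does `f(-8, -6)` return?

-16

LOAD_FAST_LOAD_FAST a,b → push -8,-6. Stack: [-8, -6]
COMPARE_OP bool(>=) → -8 vs -6 = False. Stack: [False]
POP_JUMP_IF_FALSE → pop False; jump. Stack: []
LOAD_FAST_LOAD_FAST a,a → push -8,-8. Stack: [-8, -8]
BINARY_OP + → -8 + -8 = -16. Stack: [-16]
STORE_FAST m → m=-16. Stack: []
LOAD_FAST_LOAD_FAST a,b → push -8,-6. Stack: [-8, -6]
BINARY_OP - → -8 - -6 = -2. Stack: [-2]
STORE_FAST w → w=-2. Stack: []
LOAD_FAST m → push -16. Stack: [-16]
RETURN_VALUE → return -16.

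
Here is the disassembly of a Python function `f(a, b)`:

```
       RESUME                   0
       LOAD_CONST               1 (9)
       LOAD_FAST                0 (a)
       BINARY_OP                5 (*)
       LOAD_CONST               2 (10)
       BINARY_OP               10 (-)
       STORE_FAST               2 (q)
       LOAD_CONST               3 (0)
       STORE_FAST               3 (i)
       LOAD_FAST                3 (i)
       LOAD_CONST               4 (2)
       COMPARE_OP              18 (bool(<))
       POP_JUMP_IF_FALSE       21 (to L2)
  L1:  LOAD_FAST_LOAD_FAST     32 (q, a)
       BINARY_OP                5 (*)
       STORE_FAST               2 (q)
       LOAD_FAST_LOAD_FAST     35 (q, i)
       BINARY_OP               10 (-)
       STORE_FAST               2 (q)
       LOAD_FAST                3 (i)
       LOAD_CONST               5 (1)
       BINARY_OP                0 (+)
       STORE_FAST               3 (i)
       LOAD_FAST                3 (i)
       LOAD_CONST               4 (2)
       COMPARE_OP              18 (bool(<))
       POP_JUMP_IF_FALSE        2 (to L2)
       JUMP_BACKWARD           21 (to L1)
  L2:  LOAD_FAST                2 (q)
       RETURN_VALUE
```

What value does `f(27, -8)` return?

LOAD_CONST → push 9. Stack: [9]
LOAD_FAST a → push 27. Stack: [9, 27]
BINARY_OP * → 9 * 27 = 243. Stack: [243]
LOAD_CONST → push 10. Stack: [243, 10]
BINARY_OP - → 243 - 10 = 233. Stack: [233]
STORE_FAST q → q=233. Stack: []
LOAD_CONST → push 0. Stack: [0]
STORE_FAST i → i=0. Stack: []
LOAD_FAST i → push 0. Stack: [0]
LOAD_CONST → push 2. Stack: [0, 2]
COMPARE_OP bool(<) → 0 vs 2 = True. Stack: [True]
POP_JUMP_IF_FALSE → pop True; no jump. Stack: []
LOAD_FAST_LOAD_FAST q,a → push 233,27. Stack: [233, 27]
BINARY_OP * → 233 * 27 = 6291. Stack: [6291]
STORE_FAST q → q=6291. Stack: []
LOAD_FAST_LOAD_FAST q,i → push 6291,0. Stack: [6291, 0]
BINARY_OP - → 6291 - 0 = 6291. Stack: [6291]
STORE_FAST q → q=6291. Stack: []
LOAD_FAST i → push 0. Stack: [0]
LOAD_CONST → push 1. Stack: [0, 1]
BINARY_OP + → 0 + 1 = 1. Stack: [1]
STORE_FAST i → i=1. Stack: []
LOAD_FAST i → push 1. Stack: [1]
LOAD_CONST → push 2. Stack: [1, 2]
COMPARE_OP bool(<) → 1 vs 2 = True. Stack: [True]
POP_JUMP_IF_FALSE → pop True; no jump. Stack: []
LOAD_FAST_LOAD_FAST q,a → push 6291,27. Stack: [6291, 27]
BINARY_OP * → 6291 * 27 = 169857. Stack: [169857]
STORE_FAST q → q=169857. Stack: []
LOAD_FAST_LOAD_FAST q,i → push 169857,1. Stack: [169857, 1]
BINARY_OP - → 169857 - 1 = 169856. Stack: [169856]
STORE_FAST q → q=169856. Stack: []
LOAD_FAST i → push 1. Stack: [1]
LOAD_CONST → push 1. Stack: [1, 1]
BINARY_OP + → 1 + 1 = 2. Stack: [2]
STORE_FAST i → i=2. Stack: []
LOAD_FAST i → push 2. Stack: [2]
LOAD_CONST → push 2. Stack: [2, 2]
COMPARE_OP bool(<) → 2 vs 2 = False. Stack: [False]
POP_JUMP_IF_FALSE → pop False; jump. Stack: []
LOAD_FAST q → push 169856. Stack: [169856]
RETURN_VALUE → return 169856.

169856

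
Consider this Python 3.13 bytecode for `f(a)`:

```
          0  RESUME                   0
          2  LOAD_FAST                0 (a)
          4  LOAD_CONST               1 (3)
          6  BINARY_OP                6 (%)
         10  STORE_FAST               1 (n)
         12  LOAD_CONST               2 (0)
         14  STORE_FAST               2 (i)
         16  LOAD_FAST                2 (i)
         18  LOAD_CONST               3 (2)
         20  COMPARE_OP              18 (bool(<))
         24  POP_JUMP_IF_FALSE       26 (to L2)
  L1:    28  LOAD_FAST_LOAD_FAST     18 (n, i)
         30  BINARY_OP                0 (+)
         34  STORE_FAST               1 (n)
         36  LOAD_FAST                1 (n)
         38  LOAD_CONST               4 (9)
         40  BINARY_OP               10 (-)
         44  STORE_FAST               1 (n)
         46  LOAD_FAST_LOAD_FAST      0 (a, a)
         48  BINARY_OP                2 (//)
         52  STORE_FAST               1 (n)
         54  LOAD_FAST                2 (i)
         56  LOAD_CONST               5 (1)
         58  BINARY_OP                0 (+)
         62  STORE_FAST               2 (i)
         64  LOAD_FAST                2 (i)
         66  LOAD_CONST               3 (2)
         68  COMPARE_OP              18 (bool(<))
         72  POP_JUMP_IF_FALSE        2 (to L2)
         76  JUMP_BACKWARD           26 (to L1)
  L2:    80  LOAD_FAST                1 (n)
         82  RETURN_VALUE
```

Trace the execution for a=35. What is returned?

1

LOAD_FAST a → push 35. Stack: [35]
LOAD_CONST → push 3. Stack: [35, 3]
BINARY_OP % → 35 % 3 = 2. Stack: [2]
STORE_FAST n → n=2. Stack: []
LOAD_CONST → push 0. Stack: [0]
STORE_FAST i → i=0. Stack: []
LOAD_FAST i → push 0. Stack: [0]
LOAD_CONST → push 2. Stack: [0, 2]
COMPARE_OP bool(<) → 0 vs 2 = True. Stack: [True]
POP_JUMP_IF_FALSE → pop True; no jump. Stack: []
LOAD_FAST_LOAD_FAST n,i → push 2,0. Stack: [2, 0]
BINARY_OP + → 2 + 0 = 2. Stack: [2]
STORE_FAST n → n=2. Stack: []
LOAD_FAST n → push 2. Stack: [2]
LOAD_CONST → push 9. Stack: [2, 9]
BINARY_OP - → 2 - 9 = -7. Stack: [-7]
STORE_FAST n → n=-7. Stack: []
LOAD_FAST_LOAD_FAST a,a → push 35,35. Stack: [35, 35]
BINARY_OP // → 35 // 35 = 1. Stack: [1]
STORE_FAST n → n=1. Stack: []
LOAD_FAST i → push 0. Stack: [0]
LOAD_CONST → push 1. Stack: [0, 1]
BINARY_OP + → 0 + 1 = 1. Stack: [1]
STORE_FAST i → i=1. Stack: []
LOAD_FAST i → push 1. Stack: [1]
LOAD_CONST → push 2. Stack: [1, 2]
COMPARE_OP bool(<) → 1 vs 2 = True. Stack: [True]
POP_JUMP_IF_FALSE → pop True; no jump. Stack: []
LOAD_FAST_LOAD_FAST n,i → push 1,1. Stack: [1, 1]
BINARY_OP + → 1 + 1 = 2. Stack: [2]
STORE_FAST n → n=2. Stack: []
LOAD_FAST n → push 2. Stack: [2]
LOAD_CONST → push 9. Stack: [2, 9]
BINARY_OP - → 2 - 9 = -7. Stack: [-7]
STORE_FAST n → n=-7. Stack: []
LOAD_FAST_LOAD_FAST a,a → push 35,35. Stack: [35, 35]
BINARY_OP // → 35 // 35 = 1. Stack: [1]
STORE_FAST n → n=1. Stack: []
LOAD_FAST i → push 1. Stack: [1]
LOAD_CONST → push 1. Stack: [1, 1]
BINARY_OP + → 1 + 1 = 2. Stack: [2]
STORE_FAST i → i=2. Stack: []
LOAD_FAST i → push 2. Stack: [2]
LOAD_CONST → push 2. Stack: [2, 2]
COMPARE_OP bool(<) → 2 vs 2 = False. Stack: [False]
POP_JUMP_IF_FALSE → pop False; jump. Stack: []
LOAD_FAST n → push 1. Stack: [1]
RETURN_VALUE → return 1.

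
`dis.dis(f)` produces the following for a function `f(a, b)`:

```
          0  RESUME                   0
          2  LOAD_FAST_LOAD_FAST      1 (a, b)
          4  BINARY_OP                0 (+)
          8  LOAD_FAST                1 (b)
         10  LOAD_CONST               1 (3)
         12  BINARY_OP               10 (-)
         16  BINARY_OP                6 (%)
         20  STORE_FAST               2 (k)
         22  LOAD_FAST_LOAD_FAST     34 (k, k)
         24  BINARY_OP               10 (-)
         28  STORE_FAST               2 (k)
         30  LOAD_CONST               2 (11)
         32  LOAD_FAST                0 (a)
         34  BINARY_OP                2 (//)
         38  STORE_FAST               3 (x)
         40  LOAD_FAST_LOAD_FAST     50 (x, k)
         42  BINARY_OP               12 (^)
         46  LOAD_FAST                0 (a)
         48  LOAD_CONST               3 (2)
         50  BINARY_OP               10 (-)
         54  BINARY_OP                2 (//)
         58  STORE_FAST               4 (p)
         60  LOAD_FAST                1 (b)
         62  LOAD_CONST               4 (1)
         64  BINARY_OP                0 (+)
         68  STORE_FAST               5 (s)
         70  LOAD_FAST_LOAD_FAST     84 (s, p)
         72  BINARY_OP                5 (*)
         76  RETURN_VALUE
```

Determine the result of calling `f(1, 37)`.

LOAD_FAST_LOAD_FAST a,b → push 1,37. Stack: [1, 37]
BINARY_OP + → 1 + 37 = 38. Stack: [38]
LOAD_FAST b → push 37. Stack: [38, 37]
LOAD_CONST → push 3. Stack: [38, 37, 3]
BINARY_OP - → 37 - 3 = 34. Stack: [38, 34]
BINARY_OP % → 38 % 34 = 4. Stack: [4]
STORE_FAST k → k=4. Stack: []
LOAD_FAST_LOAD_FAST k,k → push 4,4. Stack: [4, 4]
BINARY_OP - → 4 - 4 = 0. Stack: [0]
STORE_FAST k → k=0. Stack: []
LOAD_CONST → push 11. Stack: [11]
LOAD_FAST a → push 1. Stack: [11, 1]
BINARY_OP // → 11 // 1 = 11. Stack: [11]
STORE_FAST x → x=11. Stack: []
LOAD_FAST_LOAD_FAST x,k → push 11,0. Stack: [11, 0]
BINARY_OP ^ → 11 ^ 0 = 11. Stack: [11]
LOAD_FAST a → push 1. Stack: [11, 1]
LOAD_CONST → push 2. Stack: [11, 1, 2]
BINARY_OP - → 1 - 2 = -1. Stack: [11, -1]
BINARY_OP // → 11 // -1 = -11. Stack: [-11]
STORE_FAST p → p=-11. Stack: []
LOAD_FAST b → push 37. Stack: [37]
LOAD_CONST → push 1. Stack: [37, 1]
BINARY_OP + → 37 + 1 = 38. Stack: [38]
STORE_FAST s → s=38. Stack: []
LOAD_FAST_LOAD_FAST s,p → push 38,-11. Stack: [38, -11]
BINARY_OP * → 38 * -11 = -418. Stack: [-418]
RETURN_VALUE → return -418.

-418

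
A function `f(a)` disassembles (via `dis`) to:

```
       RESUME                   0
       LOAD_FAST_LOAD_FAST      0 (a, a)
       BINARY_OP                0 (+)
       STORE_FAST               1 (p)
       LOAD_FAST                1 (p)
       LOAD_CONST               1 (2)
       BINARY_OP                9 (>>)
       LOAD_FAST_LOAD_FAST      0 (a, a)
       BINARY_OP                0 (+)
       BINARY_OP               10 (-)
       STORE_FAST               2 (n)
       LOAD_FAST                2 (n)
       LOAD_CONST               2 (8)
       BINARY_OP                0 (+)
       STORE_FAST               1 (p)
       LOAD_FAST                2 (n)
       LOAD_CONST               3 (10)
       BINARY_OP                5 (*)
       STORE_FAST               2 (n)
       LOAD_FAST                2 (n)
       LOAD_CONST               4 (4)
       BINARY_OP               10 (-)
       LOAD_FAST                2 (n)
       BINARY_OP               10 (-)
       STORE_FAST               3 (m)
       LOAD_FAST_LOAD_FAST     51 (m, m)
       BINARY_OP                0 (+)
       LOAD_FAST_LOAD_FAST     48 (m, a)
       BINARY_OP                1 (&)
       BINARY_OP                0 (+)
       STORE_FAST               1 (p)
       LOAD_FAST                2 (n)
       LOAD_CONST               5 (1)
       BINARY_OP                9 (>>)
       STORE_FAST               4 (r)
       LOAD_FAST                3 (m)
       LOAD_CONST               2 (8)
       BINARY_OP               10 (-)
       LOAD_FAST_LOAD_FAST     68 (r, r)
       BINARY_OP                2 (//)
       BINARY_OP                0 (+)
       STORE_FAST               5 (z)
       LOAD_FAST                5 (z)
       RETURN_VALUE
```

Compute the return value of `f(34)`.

-11

LOAD_FAST_LOAD_FAST a,a → push 34,34. Stack: [34, 34]
BINARY_OP + → 34 + 34 = 68. Stack: [68]
STORE_FAST p → p=68. Stack: []
LOAD_FAST p → push 68. Stack: [68]
LOAD_CONST → push 2. Stack: [68, 2]
BINARY_OP >> → 68 >> 2 = 17. Stack: [17]
LOAD_FAST_LOAD_FAST a,a → push 34,34. Stack: [17, 34, 34]
BINARY_OP + → 34 + 34 = 68. Stack: [17, 68]
BINARY_OP - → 17 - 68 = -51. Stack: [-51]
STORE_FAST n → n=-51. Stack: []
LOAD_FAST n → push -51. Stack: [-51]
LOAD_CONST → push 8. Stack: [-51, 8]
BINARY_OP + → -51 + 8 = -43. Stack: [-43]
STORE_FAST p → p=-43. Stack: []
LOAD_FAST n → push -51. Stack: [-51]
LOAD_CONST → push 10. Stack: [-51, 10]
BINARY_OP * → -51 * 10 = -510. Stack: [-510]
STORE_FAST n → n=-510. Stack: []
LOAD_FAST n → push -510. Stack: [-510]
LOAD_CONST → push 4. Stack: [-510, 4]
BINARY_OP - → -510 - 4 = -514. Stack: [-514]
LOAD_FAST n → push -510. Stack: [-514, -510]
BINARY_OP - → -514 - -510 = -4. Stack: [-4]
STORE_FAST m → m=-4. Stack: []
LOAD_FAST_LOAD_FAST m,m → push -4,-4. Stack: [-4, -4]
BINARY_OP + → -4 + -4 = -8. Stack: [-8]
LOAD_FAST_LOAD_FAST m,a → push -4,34. Stack: [-8, -4, 34]
BINARY_OP & → -4 & 34 = 32. Stack: [-8, 32]
BINARY_OP + → -8 + 32 = 24. Stack: [24]
STORE_FAST p → p=24. Stack: []
LOAD_FAST n → push -510. Stack: [-510]
LOAD_CONST → push 1. Stack: [-510, 1]
BINARY_OP >> → -510 >> 1 = -255. Stack: [-255]
STORE_FAST r → r=-255. Stack: []
LOAD_FAST m → push -4. Stack: [-4]
LOAD_CONST → push 8. Stack: [-4, 8]
BINARY_OP - → -4 - 8 = -12. Stack: [-12]
LOAD_FAST_LOAD_FAST r,r → push -255,-255. Stack: [-12, -255, -255]
BINARY_OP // → -255 // -255 = 1. Stack: [-12, 1]
BINARY_OP + → -12 + 1 = -11. Stack: [-11]
STORE_FAST z → z=-11. Stack: []
LOAD_FAST z → push -11. Stack: [-11]
RETURN_VALUE → return -11.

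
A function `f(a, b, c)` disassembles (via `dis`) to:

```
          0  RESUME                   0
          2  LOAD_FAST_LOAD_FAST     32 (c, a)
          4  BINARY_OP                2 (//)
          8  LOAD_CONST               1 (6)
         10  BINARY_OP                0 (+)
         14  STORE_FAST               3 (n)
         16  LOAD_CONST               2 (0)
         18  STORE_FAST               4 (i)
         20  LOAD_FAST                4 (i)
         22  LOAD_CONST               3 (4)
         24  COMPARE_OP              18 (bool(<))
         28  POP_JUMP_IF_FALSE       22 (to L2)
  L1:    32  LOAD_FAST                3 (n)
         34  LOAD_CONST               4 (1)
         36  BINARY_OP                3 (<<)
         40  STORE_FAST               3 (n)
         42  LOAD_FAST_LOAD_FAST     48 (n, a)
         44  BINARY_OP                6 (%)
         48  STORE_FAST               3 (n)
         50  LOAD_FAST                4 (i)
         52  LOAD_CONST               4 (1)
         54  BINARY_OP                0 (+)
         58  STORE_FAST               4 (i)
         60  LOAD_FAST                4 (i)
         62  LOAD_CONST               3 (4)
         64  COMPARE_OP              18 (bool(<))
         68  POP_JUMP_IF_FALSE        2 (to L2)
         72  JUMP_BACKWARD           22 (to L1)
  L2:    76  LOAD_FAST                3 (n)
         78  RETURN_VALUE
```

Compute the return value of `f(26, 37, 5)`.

18

LOAD_FAST_LOAD_FAST c,a → push 5,26
BINARY_OP // → 5 // 26 = 0
LOAD_CONST → push 6
BINARY_OP + → 0 + 6 = 6
STORE_FAST n → n=6
LOAD_CONST → push 0
STORE_FAST i → i=0
LOAD_FAST i → push 0
LOAD_CONST → push 4
COMPARE_OP bool(<) → 0 vs 4 = True
POP_JUMP_IF_FALSE → pop True; no jump
LOAD_FAST n → push 6
LOAD_CONST → push 1
BINARY_OP << → 6 << 1 = 12
STORE_FAST n → n=12
LOAD_FAST_LOAD_FAST n,a → push 12,26
BINARY_OP % → 12 % 26 = 12
STORE_FAST n → n=12
LOAD_FAST i → push 0
LOAD_CONST → push 1
BINARY_OP + → 0 + 1 = 1
STORE_FAST i → i=1
LOAD_FAST i → push 1
LOAD_CONST → push 4
COMPARE_OP bool(<) → 1 vs 4 = True
POP_JUMP_IF_FALSE → pop True; no jump
LOAD_FAST n → push 12
LOAD_CONST → push 1
BINARY_OP << → 12 << 1 = 24
STORE_FAST n → n=24
LOAD_FAST_LOAD_FAST n,a → push 24,26
BINARY_OP % → 24 % 26 = 24
STORE_FAST n → n=24
LOAD_FAST i → push 1
LOAD_CONST → push 1
BINARY_OP + → 1 + 1 = 2
STORE_FAST i → i=2
LOAD_FAST i → push 2
LOAD_CONST → push 4
COMPARE_OP bool(<) → 2 vs 4 = True
POP_JUMP_IF_FALSE → pop True; no jump
LOAD_FAST n → push 24
LOAD_CONST → push 1
BINARY_OP << → 24 << 1 = 48
STORE_FAST n → n=48
LOAD_FAST_LOAD_FAST n,a → push 48,26
BINARY_OP % → 48 % 26 = 22
STORE_FAST n → n=22
LOAD_FAST i → push 2
LOAD_CONST → push 1
BINARY_OP + → 2 + 1 = 3
STORE_FAST i → i=3
LOAD_FAST i → push 3
LOAD_CONST → push 4
COMPARE_OP bool(<) → 3 vs 4 = True
POP_JUMP_IF_FALSE → pop True; no jump
LOAD_FAST n → push 22
LOAD_CONST → push 1
BINARY_OP << → 22 << 1 = 44
STORE_FAST n → n=44
LOAD_FAST_LOAD_FAST n,a → push 44,26
BINARY_OP % → 44 % 26 = 18
STORE_FAST n → n=18
LOAD_FAST i → push 3
LOAD_CONST → push 1
BINARY_OP + → 3 + 1 = 4
STORE_FAST i → i=4
LOAD_FAST i → push 4
LOAD_CONST → push 4
COMPARE_OP bool(<) → 4 vs 4 = False
POP_JUMP_IF_FALSE → pop False; jump
LOAD_FAST n → push 18
RETURN_VALUE → return 18.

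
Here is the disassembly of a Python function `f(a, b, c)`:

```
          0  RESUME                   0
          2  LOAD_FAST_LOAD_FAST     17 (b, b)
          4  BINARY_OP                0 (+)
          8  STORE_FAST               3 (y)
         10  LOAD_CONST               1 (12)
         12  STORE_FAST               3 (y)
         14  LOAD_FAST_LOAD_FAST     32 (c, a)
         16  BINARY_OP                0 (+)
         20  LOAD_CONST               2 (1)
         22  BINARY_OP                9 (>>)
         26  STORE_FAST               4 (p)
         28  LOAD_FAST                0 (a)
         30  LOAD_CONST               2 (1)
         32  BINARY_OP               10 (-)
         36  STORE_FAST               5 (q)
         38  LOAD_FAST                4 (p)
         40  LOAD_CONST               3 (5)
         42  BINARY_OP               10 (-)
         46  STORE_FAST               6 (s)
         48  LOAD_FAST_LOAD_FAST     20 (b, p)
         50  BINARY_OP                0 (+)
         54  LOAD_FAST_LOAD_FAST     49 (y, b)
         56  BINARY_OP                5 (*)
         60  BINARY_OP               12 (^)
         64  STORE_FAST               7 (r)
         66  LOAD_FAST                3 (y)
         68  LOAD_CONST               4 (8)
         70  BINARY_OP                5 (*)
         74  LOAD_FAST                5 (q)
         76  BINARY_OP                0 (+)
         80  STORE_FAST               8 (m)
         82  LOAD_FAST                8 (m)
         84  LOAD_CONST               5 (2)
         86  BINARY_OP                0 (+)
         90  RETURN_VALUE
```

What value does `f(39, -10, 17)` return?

LOAD_FAST_LOAD_FAST b,b → push -10,-10. Stack: [-10, -10]
BINARY_OP + → -10 + -10 = -20. Stack: [-20]
STORE_FAST y → y=-20. Stack: []
LOAD_CONST → push 12. Stack: [12]
STORE_FAST y → y=12. Stack: []
LOAD_FAST_LOAD_FAST c,a → push 17,39. Stack: [17, 39]
BINARY_OP + → 17 + 39 = 56. Stack: [56]
LOAD_CONST → push 1. Stack: [56, 1]
BINARY_OP >> → 56 >> 1 = 28. Stack: [28]
STORE_FAST p → p=28. Stack: []
LOAD_FAST a → push 39. Stack: [39]
LOAD_CONST → push 1. Stack: [39, 1]
BINARY_OP - → 39 - 1 = 38. Stack: [38]
STORE_FAST q → q=38. Stack: []
LOAD_FAST p → push 28. Stack: [28]
LOAD_CONST → push 5. Stack: [28, 5]
BINARY_OP - → 28 - 5 = 23. Stack: [23]
STORE_FAST s → s=23. Stack: []
LOAD_FAST_LOAD_FAST b,p → push -10,28. Stack: [-10, 28]
BINARY_OP + → -10 + 28 = 18. Stack: [18]
LOAD_FAST_LOAD_FAST y,b → push 12,-10. Stack: [18, 12, -10]
BINARY_OP * → 12 * -10 = -120. Stack: [18, -120]
BINARY_OP ^ → 18 ^ -120 = -102. Stack: [-102]
STORE_FAST r → r=-102. Stack: []
LOAD_FAST y → push 12. Stack: [12]
LOAD_CONST → push 8. Stack: [12, 8]
BINARY_OP * → 12 * 8 = 96. Stack: [96]
LOAD_FAST q → push 38. Stack: [96, 38]
BINARY_OP + → 96 + 38 = 134. Stack: [134]
STORE_FAST m → m=134. Stack: []
LOAD_FAST m → push 134. Stack: [134]
LOAD_CONST → push 2. Stack: [134, 2]
BINARY_OP + → 134 + 2 = 136. Stack: [136]
RETURN_VALUE → return 136.

136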